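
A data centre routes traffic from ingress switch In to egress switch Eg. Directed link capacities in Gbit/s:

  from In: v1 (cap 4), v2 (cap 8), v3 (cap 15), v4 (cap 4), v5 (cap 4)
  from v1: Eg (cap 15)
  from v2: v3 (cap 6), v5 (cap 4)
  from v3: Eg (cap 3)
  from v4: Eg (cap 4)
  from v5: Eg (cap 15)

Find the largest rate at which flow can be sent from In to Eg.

Augment In→v1→Eg: bottleneck 4, flow now 4.
Augment In→v3→Eg: bottleneck 3, flow now 7.
Augment In→v4→Eg: bottleneck 4, flow now 11.
Augment In→v5→Eg: bottleneck 4, flow now 15.
Augment In→v2→v5→Eg: bottleneck 4, flow now 19.
No augmenting path remains; maximum flow = 19.
In the residual graph, reachable from In: {In, v2, v3}.
Min-cut edges: In→v1 (4), In→v4 (4), In→v5 (4), v2→v5 (4), v3→Eg (3); capacity 4 + 4 + 4 + 4 + 3 = 19.
This cut is saturated, so no flow can exceed 19.

19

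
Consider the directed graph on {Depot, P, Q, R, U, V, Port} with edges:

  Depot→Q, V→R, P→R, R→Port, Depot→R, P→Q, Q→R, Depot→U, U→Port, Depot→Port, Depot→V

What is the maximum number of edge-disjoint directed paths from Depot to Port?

3

Assign every edge capacity 1; by Menger, the answer equals the max flow.
Path Depot→Port (+1); total 1.
Path Depot→R→Port (+1); total 2.
Path Depot→U→Port (+1); total 3.
No residual Depot→Port path; max flow = 3.
Certifying cut of size 3: {Depot→Port, Depot→U, R→Port}.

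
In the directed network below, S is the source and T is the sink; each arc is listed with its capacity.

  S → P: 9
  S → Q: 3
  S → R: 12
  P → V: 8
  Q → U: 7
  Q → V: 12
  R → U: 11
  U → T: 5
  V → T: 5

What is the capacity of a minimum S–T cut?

10

Augment S→P→V→T: bottleneck 5, flow now 5.
Augment S→Q→U→T: bottleneck 3, flow now 8.
Augment S→R→U→T: bottleneck 2, flow now 10.
No augmenting path remains; maximum flow = 10.
By max-flow min-cut, the minimum cut capacity equals the max flow.
In the residual graph, reachable from S: {S, P, Q, R, U, V}.
Min-cut edges: U→T (5), V→T (5); capacity 5 + 5 = 10.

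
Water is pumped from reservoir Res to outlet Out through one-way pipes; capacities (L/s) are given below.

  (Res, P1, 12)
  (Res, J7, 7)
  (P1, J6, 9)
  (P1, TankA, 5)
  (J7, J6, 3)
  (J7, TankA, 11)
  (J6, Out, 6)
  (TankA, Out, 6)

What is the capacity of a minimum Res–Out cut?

12

Augment Res→P1→J6→Out: bottleneck 6, flow now 6.
Augment Res→P1→TankA→Out: bottleneck 5, flow now 11.
Augment Res→J7→TankA→Out: bottleneck 1, flow now 12.
No augmenting path remains; maximum flow = 12.
By max-flow min-cut, the minimum cut capacity equals the max flow.
In the residual graph, reachable from Res: {Res, P1, J7, J6, TankA}.
Min-cut edges: J6→Out (6), TankA→Out (6); capacity 6 + 6 = 12.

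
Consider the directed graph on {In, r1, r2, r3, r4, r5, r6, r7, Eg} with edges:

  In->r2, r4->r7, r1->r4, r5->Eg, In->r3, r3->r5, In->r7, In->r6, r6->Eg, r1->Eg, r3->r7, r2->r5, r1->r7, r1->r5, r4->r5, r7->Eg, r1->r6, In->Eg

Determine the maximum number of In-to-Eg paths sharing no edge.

Assign every edge capacity 1; by Menger, the answer equals the max flow.
Path In→Eg (+1); total 1.
Path In→r6→Eg (+1); total 2.
Path In→r7→Eg (+1); total 3.
Path In→r2→r5→Eg (+1); total 4.
No residual In→Eg path; max flow = 4.
Certifying cut of size 4: {In→Eg, In→r6, r5→Eg, r7→Eg}.

4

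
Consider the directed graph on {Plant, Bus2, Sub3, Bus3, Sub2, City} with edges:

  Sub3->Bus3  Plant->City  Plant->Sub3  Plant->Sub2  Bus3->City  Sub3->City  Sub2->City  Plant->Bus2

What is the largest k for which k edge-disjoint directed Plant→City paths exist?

3

Assign every edge capacity 1; by Menger, the answer equals the max flow.
Path Plant→City (+1); total 1.
Path Plant→Sub3→City (+1); total 2.
Path Plant→Sub2→City (+1); total 3.
No residual Plant→City path; max flow = 3.
Certifying cut of size 3: {Plant→City, Plant→Sub2, Plant→Sub3}.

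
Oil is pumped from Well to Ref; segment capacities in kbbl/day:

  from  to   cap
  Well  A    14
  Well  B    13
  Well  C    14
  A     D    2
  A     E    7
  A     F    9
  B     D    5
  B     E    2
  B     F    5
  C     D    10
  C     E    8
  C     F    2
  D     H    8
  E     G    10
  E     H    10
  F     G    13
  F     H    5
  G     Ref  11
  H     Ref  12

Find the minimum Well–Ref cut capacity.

23

Augment Well→A→D→H→Ref: bottleneck 2, flow now 2.
Augment Well→A→E→G→Ref: bottleneck 7, flow now 9.
Augment Well→A→F→G→Ref: bottleneck 4, flow now 13.
Augment Well→A→F→H→Ref: bottleneck 1, flow now 14.
Augment Well→B→D→H→Ref: bottleneck 5, flow now 19.
Augment Well→B→E→H→Ref: bottleneck 2, flow now 21.
Augment Well→B→F→H→Ref: bottleneck 2, flow now 23.
No augmenting path remains; maximum flow = 23.
By max-flow min-cut, the minimum cut capacity equals the max flow.
In the residual graph, reachable from Well: {Well, A, B, C, D, E, F, G, H}.
Min-cut edges: G→Ref (11), H→Ref (12); capacity 11 + 12 = 23.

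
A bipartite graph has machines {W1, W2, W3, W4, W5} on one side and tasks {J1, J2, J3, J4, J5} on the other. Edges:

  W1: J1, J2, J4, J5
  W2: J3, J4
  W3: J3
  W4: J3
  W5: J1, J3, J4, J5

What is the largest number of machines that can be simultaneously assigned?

4

Unit-capacity flow: source→left, listed edges, right→sink; max matching = max flow.
Augmenting path W1→J1 (+1); matched 1.
Augmenting path W2→J3 (+1); matched 2.
Augmenting path W5→J4 (+1); matched 3.
Augmenting path W3→J3→W2→J4→W5→J5 (+1); matched 4.
No augmenting path remains; maximum matching = 4.
König certificate: {W1, W2, W5, J3} is a vertex cover of size 4 (every listed pair touches it), so no matching can be larger.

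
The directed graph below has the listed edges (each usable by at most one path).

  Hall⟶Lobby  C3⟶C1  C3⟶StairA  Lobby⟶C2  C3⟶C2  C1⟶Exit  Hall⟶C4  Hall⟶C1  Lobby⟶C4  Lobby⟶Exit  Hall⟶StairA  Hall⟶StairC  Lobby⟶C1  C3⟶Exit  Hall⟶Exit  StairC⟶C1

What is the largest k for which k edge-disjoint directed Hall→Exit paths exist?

3

Assign every edge capacity 1; by Menger, the answer equals the max flow.
Path Hall→Exit (+1); total 1.
Path Hall→Lobby→Exit (+1); total 2.
Path Hall→C1→Exit (+1); total 3.
No residual Hall→Exit path; max flow = 3.
Certifying cut of size 3: {C1→Exit, Hall→Exit, Hall→Lobby}.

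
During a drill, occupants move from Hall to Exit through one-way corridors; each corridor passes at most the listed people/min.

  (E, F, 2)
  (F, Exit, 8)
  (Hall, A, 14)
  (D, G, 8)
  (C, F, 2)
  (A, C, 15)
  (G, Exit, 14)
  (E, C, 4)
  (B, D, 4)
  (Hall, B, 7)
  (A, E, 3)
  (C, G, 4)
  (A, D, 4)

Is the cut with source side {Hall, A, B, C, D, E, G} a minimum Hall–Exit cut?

Given cut capacity: 2 + 2 + 14 = 18.
Augment Hall→A→C→F→Exit: bottleneck 2, flow now 2.
Augment Hall→A→C→G→Exit: bottleneck 4, flow now 6.
Augment Hall→A→D→G→Exit: bottleneck 4, flow now 10.
Augment Hall→A→E→F→Exit: bottleneck 2, flow now 12.
Augment Hall→B→D→G→Exit: bottleneck 4, flow now 16.
No augmenting path remains; maximum flow = 16.
In the residual graph, reachable from Hall: {Hall, A, B, C, E}.
Min-cut edges: A→D (4), B→D (4), C→F (2), C→G (4), E→F (2); capacity 4 + 4 + 2 + 4 + 2 = 16.
Cut capacity 18 exceeds the max flow 16, so it is not minimum.

No — its capacity is 18, but the minimum cut has capacity 16.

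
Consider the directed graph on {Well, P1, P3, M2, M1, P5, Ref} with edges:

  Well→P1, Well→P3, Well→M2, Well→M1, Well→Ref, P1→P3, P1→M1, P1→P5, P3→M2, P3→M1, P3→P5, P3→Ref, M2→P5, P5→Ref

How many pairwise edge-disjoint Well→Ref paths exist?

Assign every edge capacity 1; by Menger, the answer equals the max flow.
Path Well→Ref (+1); total 1.
Path Well→P3→Ref (+1); total 2.
Path Well→P1→P5→Ref (+1); total 3.
No residual Well→Ref path; max flow = 3.
Certifying cut of size 3: {P3→Ref, P5→Ref, Well→Ref}.

3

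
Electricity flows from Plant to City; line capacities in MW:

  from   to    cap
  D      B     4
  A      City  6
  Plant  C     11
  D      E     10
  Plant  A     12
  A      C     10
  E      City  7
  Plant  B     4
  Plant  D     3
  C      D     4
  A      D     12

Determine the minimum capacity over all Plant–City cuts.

Augment Plant→A→City: bottleneck 6, flow now 6.
Augment Plant→D→E→City: bottleneck 3, flow now 9.
Augment Plant→A→D→E→City: bottleneck 4, flow now 13.
No augmenting path remains; maximum flow = 13.
By max-flow min-cut, the minimum cut capacity equals the max flow.
In the residual graph, reachable from Plant: {Plant, A, B, C, D, E}.
Min-cut edges: A→City (6), E→City (7); capacity 6 + 7 = 13.

13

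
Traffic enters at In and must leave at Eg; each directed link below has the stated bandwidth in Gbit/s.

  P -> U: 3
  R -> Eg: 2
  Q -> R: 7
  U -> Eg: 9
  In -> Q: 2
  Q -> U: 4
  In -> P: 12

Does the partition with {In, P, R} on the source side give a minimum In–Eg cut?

No — its capacity is 7, but the minimum cut has capacity 5.

Given cut capacity: 2 + 3 + 2 = 7.
Augment In→P→U→Eg: bottleneck 3, flow now 3.
Augment In→Q→R→Eg: bottleneck 2, flow now 5.
No augmenting path remains; maximum flow = 5.
In the residual graph, reachable from In: {In, P}.
Min-cut edges: In→Q (2), P→U (3); capacity 2 + 3 = 5.
Cut capacity 7 exceeds the max flow 5, so it is not minimum.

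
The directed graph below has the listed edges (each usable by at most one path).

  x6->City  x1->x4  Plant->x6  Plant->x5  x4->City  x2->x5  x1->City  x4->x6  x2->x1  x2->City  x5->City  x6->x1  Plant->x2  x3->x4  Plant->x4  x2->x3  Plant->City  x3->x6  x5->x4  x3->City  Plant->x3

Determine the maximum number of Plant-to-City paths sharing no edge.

6

Assign every edge capacity 1; by Menger, the answer equals the max flow.
Path Plant→City (+1); total 1.
Path Plant→x2→City (+1); total 2.
Path Plant→x3→City (+1); total 3.
Path Plant→x4→City (+1); total 4.
Path Plant→x5→City (+1); total 5.
Path Plant→x6→City (+1); total 6.
No residual Plant→City path; max flow = 6.
Certifying cut of size 6: {Plant→City, Plant→x2, Plant→x3, Plant→x4, Plant→x5, Plant→x6}.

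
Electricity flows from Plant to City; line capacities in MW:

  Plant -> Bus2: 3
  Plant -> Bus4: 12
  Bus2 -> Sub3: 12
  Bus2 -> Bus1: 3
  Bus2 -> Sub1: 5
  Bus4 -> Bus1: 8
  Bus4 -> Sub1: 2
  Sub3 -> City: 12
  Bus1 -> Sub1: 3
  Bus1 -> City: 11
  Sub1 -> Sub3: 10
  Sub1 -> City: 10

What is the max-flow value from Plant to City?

Augment Plant→Bus2→Sub3→City: bottleneck 3, flow now 3.
Augment Plant→Bus4→Bus1→City: bottleneck 8, flow now 11.
Augment Plant→Bus4→Sub1→City: bottleneck 2, flow now 13.
No augmenting path remains; maximum flow = 13.
In the residual graph, reachable from Plant: {Plant, Bus4}.
Min-cut edges: Plant→Bus2 (3), Bus4→Bus1 (8), Bus4→Sub1 (2); capacity 3 + 8 + 2 = 13.
This cut is saturated, so no flow can exceed 13.

13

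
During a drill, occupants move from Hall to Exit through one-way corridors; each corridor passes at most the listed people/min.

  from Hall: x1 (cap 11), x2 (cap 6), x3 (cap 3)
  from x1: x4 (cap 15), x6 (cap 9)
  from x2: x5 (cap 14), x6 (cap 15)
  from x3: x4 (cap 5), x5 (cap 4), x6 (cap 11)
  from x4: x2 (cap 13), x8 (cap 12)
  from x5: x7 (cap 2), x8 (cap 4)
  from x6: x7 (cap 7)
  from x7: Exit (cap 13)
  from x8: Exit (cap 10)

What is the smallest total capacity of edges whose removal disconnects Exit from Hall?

Augment Hall→x1→x4→x8→Exit: bottleneck 10, flow now 10.
Augment Hall→x1→x6→x7→Exit: bottleneck 1, flow now 11.
Augment Hall→x2→x5→x7→Exit: bottleneck 2, flow now 13.
Augment Hall→x2→x6→x7→Exit: bottleneck 4, flow now 17.
Augment Hall→x3→x6→x7→Exit: bottleneck 2, flow now 19.
No augmenting path remains; maximum flow = 19.
By max-flow min-cut, the minimum cut capacity equals the max flow.
In the residual graph, reachable from Hall: {Hall, x1, x2, x3, x4, x5, x6, x8}.
Min-cut edges: x5→x7 (2), x6→x7 (7), x8→Exit (10); capacity 2 + 7 + 10 = 19.

19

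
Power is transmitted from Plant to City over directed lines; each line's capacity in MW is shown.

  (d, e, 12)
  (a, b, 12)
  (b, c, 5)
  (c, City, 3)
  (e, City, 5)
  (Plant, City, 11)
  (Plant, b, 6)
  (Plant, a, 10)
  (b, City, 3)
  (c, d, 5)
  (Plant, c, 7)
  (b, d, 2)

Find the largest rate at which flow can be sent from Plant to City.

Augment Plant→City: bottleneck 11, flow now 11.
Augment Plant→b→City: bottleneck 3, flow now 14.
Augment Plant→c→City: bottleneck 3, flow now 17.
Augment Plant→b→d→e→City: bottleneck 2, flow now 19.
Augment Plant→c→d→e→City: bottleneck 3, flow now 22.
No augmenting path remains; maximum flow = 22.
In the residual graph, reachable from Plant: {Plant, a, b, c, d, e}.
Min-cut edges: Plant→City (11), b→City (3), c→City (3), e→City (5); capacity 11 + 3 + 3 + 5 = 22.
This cut is saturated, so no flow can exceed 22.

22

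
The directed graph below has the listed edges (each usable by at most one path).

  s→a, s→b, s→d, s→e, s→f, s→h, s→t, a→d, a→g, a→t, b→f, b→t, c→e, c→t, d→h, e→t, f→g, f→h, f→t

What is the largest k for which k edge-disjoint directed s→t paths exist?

5

Assign every edge capacity 1; by Menger, the answer equals the max flow.
Path s→t (+1); total 1.
Path s→a→t (+1); total 2.
Path s→b→t (+1); total 3.
Path s→e→t (+1); total 4.
Path s→f→t (+1); total 5.
No residual s→t path; max flow = 5.
Certifying cut of size 5: {s→a, s→b, s→e, s→f, s→t}.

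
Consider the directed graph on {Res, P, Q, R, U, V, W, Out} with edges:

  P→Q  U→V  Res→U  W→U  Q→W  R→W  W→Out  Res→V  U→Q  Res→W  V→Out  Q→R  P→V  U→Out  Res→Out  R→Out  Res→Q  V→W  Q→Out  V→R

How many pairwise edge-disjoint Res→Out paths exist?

5

Assign every edge capacity 1; by Menger, the answer equals the max flow.
Path Res→Out (+1); total 1.
Path Res→Q→Out (+1); total 2.
Path Res→U→Out (+1); total 3.
Path Res→V→Out (+1); total 4.
Path Res→W→Out (+1); total 5.
No residual Res→Out path; max flow = 5.
Certifying cut of size 5: {Res→Out, Res→Q, Res→U, Res→V, Res→W}.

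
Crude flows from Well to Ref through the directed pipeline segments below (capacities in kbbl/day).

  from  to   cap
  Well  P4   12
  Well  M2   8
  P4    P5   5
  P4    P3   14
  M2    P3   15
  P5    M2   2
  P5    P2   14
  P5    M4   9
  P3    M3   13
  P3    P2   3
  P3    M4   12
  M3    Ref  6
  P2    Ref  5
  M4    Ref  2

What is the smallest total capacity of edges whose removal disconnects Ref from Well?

Augment Well→P4→P5→P2→Ref: bottleneck 5, flow now 5.
Augment Well→P4→P3→M3→Ref: bottleneck 6, flow now 11.
Augment Well→P4→P3→M4→Ref: bottleneck 1, flow now 12.
Augment Well→M2→P3→M4→Ref: bottleneck 1, flow now 13.
No augmenting path remains; maximum flow = 13.
By max-flow min-cut, the minimum cut capacity equals the max flow.
In the residual graph, reachable from Well: {Well, P4, M2, P5, P3, M3, P2, M4}.
Min-cut edges: M3→Ref (6), P2→Ref (5), M4→Ref (2); capacity 6 + 5 + 2 = 13.

13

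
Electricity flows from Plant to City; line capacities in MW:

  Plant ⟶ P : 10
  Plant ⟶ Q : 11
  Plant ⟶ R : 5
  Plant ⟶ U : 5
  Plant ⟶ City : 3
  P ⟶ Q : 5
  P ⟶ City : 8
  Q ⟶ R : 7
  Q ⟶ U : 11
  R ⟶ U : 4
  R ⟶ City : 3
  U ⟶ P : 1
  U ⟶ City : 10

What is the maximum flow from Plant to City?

24

Augment Plant→City: bottleneck 3, flow now 3.
Augment Plant→P→City: bottleneck 8, flow now 11.
Augment Plant→R→City: bottleneck 3, flow now 14.
Augment Plant→U→City: bottleneck 5, flow now 19.
Augment Plant→Q→U→City: bottleneck 5, flow now 24.
No augmenting path remains; maximum flow = 24.
In the residual graph, reachable from Plant: {Plant, P, Q, R, U}.
Min-cut edges: Plant→City (3), P→City (8), R→City (3), U→City (10); capacity 3 + 8 + 3 + 10 = 24.
This cut is saturated, so no flow can exceed 24.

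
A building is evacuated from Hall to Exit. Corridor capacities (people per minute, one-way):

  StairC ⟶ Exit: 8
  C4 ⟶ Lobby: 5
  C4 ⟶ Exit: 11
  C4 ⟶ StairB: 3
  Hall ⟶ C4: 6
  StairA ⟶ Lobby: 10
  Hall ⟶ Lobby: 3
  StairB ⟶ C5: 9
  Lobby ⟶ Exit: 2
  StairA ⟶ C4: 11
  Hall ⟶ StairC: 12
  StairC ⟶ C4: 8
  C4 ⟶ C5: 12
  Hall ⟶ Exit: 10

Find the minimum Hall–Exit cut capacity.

Augment Hall→Exit: bottleneck 10, flow now 10.
Augment Hall→StairC→Exit: bottleneck 8, flow now 18.
Augment Hall→C4→Exit: bottleneck 6, flow now 24.
Augment Hall→Lobby→Exit: bottleneck 2, flow now 26.
Augment Hall→StairC→C4→Exit: bottleneck 4, flow now 30.
No augmenting path remains; maximum flow = 30.
By max-flow min-cut, the minimum cut capacity equals the max flow.
In the residual graph, reachable from Hall: {Hall, Lobby}.
Min-cut edges: Hall→StairC (12), Hall→C4 (6), Hall→Exit (10), Lobby→Exit (2); capacity 12 + 6 + 10 + 2 = 30.

30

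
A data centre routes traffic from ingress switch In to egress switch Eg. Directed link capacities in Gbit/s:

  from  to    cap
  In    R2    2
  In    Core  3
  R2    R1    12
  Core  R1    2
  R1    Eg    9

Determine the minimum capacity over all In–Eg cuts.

4

Augment In→R2→R1→Eg: bottleneck 2, flow now 2.
Augment In→Core→R1→Eg: bottleneck 2, flow now 4.
No augmenting path remains; maximum flow = 4.
By max-flow min-cut, the minimum cut capacity equals the max flow.
In the residual graph, reachable from In: {In, Core}.
Min-cut edges: In→R2 (2), Core→R1 (2); capacity 2 + 2 = 4.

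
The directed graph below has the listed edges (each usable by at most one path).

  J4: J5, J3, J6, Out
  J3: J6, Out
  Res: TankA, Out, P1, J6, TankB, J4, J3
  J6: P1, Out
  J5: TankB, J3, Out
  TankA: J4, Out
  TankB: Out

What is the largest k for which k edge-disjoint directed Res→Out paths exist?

Assign every edge capacity 1; by Menger, the answer equals the max flow.
Path Res→Out (+1); total 1.
Path Res→TankA→Out (+1); total 2.
Path Res→J4→Out (+1); total 3.
Path Res→J3→Out (+1); total 4.
Path Res→TankB→Out (+1); total 5.
Path Res→J6→Out (+1); total 6.
No residual Res→Out path; max flow = 6.
Certifying cut of size 6: {Res→J3, Res→J4, Res→J6, Res→Out, Res→TankA, Res→TankB}.

6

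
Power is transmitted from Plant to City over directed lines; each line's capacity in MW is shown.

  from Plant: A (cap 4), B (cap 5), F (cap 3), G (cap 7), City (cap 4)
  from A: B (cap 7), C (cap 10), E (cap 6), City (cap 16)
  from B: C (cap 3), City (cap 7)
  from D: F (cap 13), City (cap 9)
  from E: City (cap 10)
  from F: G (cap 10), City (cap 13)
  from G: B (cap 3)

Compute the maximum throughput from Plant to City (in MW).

18

Augment Plant→City: bottleneck 4, flow now 4.
Augment Plant→A→City: bottleneck 4, flow now 8.
Augment Plant→B→City: bottleneck 5, flow now 13.
Augment Plant→F→City: bottleneck 3, flow now 16.
Augment Plant→G→B→City: bottleneck 2, flow now 18.
No augmenting path remains; maximum flow = 18.
In the residual graph, reachable from Plant: {Plant, B, C, G}.
Min-cut edges: Plant→A (4), Plant→F (3), Plant→City (4), B→City (7); capacity 4 + 3 + 4 + 7 = 18.
This cut is saturated, so no flow can exceed 18.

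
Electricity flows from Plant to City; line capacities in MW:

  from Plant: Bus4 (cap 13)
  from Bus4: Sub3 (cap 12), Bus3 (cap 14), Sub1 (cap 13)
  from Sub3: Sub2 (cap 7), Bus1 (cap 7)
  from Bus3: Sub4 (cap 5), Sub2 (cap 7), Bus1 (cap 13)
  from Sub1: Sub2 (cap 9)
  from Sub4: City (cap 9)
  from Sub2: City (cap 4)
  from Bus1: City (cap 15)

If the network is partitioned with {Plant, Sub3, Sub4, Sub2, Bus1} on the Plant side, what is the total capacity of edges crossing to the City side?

Edges leaving {Plant, Sub3, Sub4, Sub2, Bus1}: Plant→Bus4 (13), Sub4→City (9), Sub2→City (4), Bus1→City (15).
Cut capacity = 13 + 9 + 4 + 15 = 41.

41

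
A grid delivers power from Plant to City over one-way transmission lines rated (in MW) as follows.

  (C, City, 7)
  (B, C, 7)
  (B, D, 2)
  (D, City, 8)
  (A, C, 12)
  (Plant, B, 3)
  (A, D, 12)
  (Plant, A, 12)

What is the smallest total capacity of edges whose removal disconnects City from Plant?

Augment Plant→A→C→City: bottleneck 7, flow now 7.
Augment Plant→A→D→City: bottleneck 5, flow now 12.
Augment Plant→B→D→City: bottleneck 2, flow now 14.
Augment Plant→B→C→A→D→City: bottleneck 1, flow now 15. (uses reverse residual edge)
No augmenting path remains; maximum flow = 15.
By max-flow min-cut, the minimum cut capacity equals the max flow.
In the residual graph, reachable from Plant: {Plant}.
Min-cut edges: Plant→A (12), Plant→B (3); capacity 12 + 3 = 15.

15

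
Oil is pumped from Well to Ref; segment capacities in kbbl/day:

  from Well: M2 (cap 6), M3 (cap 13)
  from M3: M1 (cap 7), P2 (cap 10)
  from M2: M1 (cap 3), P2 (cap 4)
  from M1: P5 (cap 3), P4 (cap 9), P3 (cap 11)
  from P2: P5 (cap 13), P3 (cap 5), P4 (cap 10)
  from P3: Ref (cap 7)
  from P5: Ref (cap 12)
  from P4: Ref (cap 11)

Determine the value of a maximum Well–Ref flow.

Augment Well→M3→M1→P3→Ref: bottleneck 7, flow now 7.
Augment Well→M3→P2→P5→Ref: bottleneck 6, flow now 13.
Augment Well→M2→M1→P5→Ref: bottleneck 3, flow now 16.
Augment Well→M2→P2→P5→Ref: bottleneck 3, flow now 19.
No augmenting path remains; maximum flow = 19.
In the residual graph, reachable from Well: {Well}.
Min-cut edges: Well→M3 (13), Well→M2 (6); capacity 13 + 6 = 19.
This cut is saturated, so no flow can exceed 19.

19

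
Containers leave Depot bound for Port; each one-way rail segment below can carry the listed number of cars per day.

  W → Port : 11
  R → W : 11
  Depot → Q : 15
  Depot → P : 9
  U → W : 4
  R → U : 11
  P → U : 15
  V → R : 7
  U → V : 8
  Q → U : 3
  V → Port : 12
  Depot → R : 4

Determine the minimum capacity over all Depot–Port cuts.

16

Augment Depot→R→W→Port: bottleneck 4, flow now 4.
Augment Depot→P→U→V→Port: bottleneck 8, flow now 12.
Augment Depot→P→U→W→Port: bottleneck 1, flow now 13.
Augment Depot→Q→U→W→Port: bottleneck 3, flow now 16.
No augmenting path remains; maximum flow = 16.
By max-flow min-cut, the minimum cut capacity equals the max flow.
In the residual graph, reachable from Depot: {Depot, Q}.
Min-cut edges: Depot→P (9), Depot→R (4), Q→U (3); capacity 9 + 4 + 3 = 16.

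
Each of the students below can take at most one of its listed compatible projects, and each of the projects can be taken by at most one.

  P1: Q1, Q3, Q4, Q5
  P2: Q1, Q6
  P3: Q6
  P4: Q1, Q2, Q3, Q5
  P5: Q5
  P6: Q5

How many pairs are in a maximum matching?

5

Unit-capacity flow: source→left, listed edges, right→sink; max matching = max flow.
Augmenting path P1→Q1 (+1); matched 1.
Augmenting path P2→Q6 (+1); matched 2.
Augmenting path P4→Q2 (+1); matched 3.
Augmenting path P5→Q5 (+1); matched 4.
Augmenting path P3→Q6→P2→Q1→P1→Q3 (+1); matched 5.
No augmenting path remains; maximum matching = 5.
König certificate: {P1, P2, P3, P4, Q5} is a vertex cover of size 5 (every listed pair touches it), so no matching can be larger.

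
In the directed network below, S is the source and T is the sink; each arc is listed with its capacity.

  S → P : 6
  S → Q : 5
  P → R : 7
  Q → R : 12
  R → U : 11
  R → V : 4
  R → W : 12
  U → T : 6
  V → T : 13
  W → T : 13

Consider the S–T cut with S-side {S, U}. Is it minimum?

Given cut capacity: 6 + 5 + 6 = 17.
Augment S→P→R→U→T: bottleneck 6, flow now 6.
Augment S→Q→R→V→T: bottleneck 4, flow now 10.
Augment S→Q→R→W→T: bottleneck 1, flow now 11.
No augmenting path remains; maximum flow = 11.
In the residual graph, reachable from S: {S}.
Min-cut edges: S→P (6), S→Q (5); capacity 6 + 5 = 11.
Cut capacity 17 exceeds the max flow 11, so it is not minimum.

No — its capacity is 17, but the minimum cut has capacity 11.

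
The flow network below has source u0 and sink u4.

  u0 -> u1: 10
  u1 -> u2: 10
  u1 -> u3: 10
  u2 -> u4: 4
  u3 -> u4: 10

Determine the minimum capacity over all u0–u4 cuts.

Augment u0→u1→u2→u4: bottleneck 4, flow now 4.
Augment u0→u1→u3→u4: bottleneck 6, flow now 10.
No augmenting path remains; maximum flow = 10.
By max-flow min-cut, the minimum cut capacity equals the max flow.
In the residual graph, reachable from u0: {u0}.
Min-cut edges: u0→u1 (10); capacity 10 = 10.

10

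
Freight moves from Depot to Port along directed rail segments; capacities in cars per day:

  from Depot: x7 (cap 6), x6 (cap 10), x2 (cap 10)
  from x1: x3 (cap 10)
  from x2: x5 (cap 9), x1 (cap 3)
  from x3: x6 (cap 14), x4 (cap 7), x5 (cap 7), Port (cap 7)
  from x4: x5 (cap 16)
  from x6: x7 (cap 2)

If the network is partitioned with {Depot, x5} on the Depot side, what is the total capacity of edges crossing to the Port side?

26

Edges leaving {Depot, x5}: Depot→x2 (10), Depot→x6 (10), Depot→x7 (6).
Cut capacity = 10 + 10 + 6 = 26.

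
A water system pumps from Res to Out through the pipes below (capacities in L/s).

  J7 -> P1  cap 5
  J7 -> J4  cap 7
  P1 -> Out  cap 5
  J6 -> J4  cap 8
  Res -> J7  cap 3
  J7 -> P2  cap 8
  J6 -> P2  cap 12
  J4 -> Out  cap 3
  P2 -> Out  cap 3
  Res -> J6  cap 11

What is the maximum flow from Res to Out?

9

Augment Res→J6→J4→Out: bottleneck 3, flow now 3.
Augment Res→J6→P2→Out: bottleneck 3, flow now 6.
Augment Res→J7→P1→Out: bottleneck 3, flow now 9.
No augmenting path remains; maximum flow = 9.
In the residual graph, reachable from Res: {Res, J6, J4, P2}.
Min-cut edges: Res→J7 (3), J4→Out (3), P2→Out (3); capacity 3 + 3 + 3 = 9.
This cut is saturated, so no flow can exceed 9.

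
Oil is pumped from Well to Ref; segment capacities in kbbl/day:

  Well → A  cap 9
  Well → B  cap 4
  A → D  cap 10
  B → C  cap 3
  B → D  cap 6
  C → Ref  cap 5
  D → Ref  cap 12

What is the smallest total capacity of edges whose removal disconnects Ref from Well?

13

Augment Well→A→D→Ref: bottleneck 9, flow now 9.
Augment Well→B→C→Ref: bottleneck 3, flow now 12.
Augment Well→B→D→Ref: bottleneck 1, flow now 13.
No augmenting path remains; maximum flow = 13.
By max-flow min-cut, the minimum cut capacity equals the max flow.
In the residual graph, reachable from Well: {Well}.
Min-cut edges: Well→A (9), Well→B (4); capacity 9 + 4 = 13.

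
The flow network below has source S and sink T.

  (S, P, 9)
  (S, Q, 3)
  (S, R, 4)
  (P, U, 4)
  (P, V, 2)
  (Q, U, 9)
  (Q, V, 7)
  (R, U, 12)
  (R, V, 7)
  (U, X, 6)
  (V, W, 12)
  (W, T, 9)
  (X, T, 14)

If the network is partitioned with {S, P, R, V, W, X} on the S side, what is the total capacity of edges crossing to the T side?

42

Edges leaving {S, P, R, V, W, X}: S→Q (3), P→U (4), R→U (12), W→T (9), X→T (14).
Cut capacity = 3 + 4 + 12 + 9 + 14 = 42.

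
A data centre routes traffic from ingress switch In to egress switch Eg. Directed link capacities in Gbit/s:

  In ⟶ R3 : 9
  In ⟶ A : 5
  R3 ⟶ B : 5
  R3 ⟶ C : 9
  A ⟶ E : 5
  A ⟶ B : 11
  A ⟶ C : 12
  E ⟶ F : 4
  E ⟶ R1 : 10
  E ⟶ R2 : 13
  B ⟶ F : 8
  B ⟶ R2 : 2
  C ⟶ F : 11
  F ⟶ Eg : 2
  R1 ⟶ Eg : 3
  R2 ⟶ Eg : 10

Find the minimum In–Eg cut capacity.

9

Augment In→R3→B→F→Eg: bottleneck 2, flow now 2.
Augment In→R3→B→R2→Eg: bottleneck 2, flow now 4.
Augment In→A→E→R1→Eg: bottleneck 3, flow now 7.
Augment In→A→E→R2→Eg: bottleneck 2, flow now 9.
No augmenting path remains; maximum flow = 9.
By max-flow min-cut, the minimum cut capacity equals the max flow.
In the residual graph, reachable from In: {In, R3, B, C, F}.
Min-cut edges: In→A (5), B→R2 (2), F→Eg (2); capacity 5 + 2 + 2 = 9.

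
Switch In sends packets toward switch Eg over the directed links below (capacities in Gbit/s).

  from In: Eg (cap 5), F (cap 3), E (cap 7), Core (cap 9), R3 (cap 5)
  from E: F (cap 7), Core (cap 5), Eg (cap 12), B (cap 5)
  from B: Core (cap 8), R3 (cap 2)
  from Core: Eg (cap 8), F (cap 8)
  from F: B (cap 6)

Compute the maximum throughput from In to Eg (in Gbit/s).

20

Augment In→Eg: bottleneck 5, flow now 5.
Augment In→E→Eg: bottleneck 7, flow now 12.
Augment In→Core→Eg: bottleneck 8, flow now 20.
No augmenting path remains; maximum flow = 20.
In the residual graph, reachable from In: {In, B, Core, R3, F}.
Min-cut edges: In→E (7), In→Eg (5), Core→Eg (8); capacity 7 + 5 + 8 = 20.
This cut is saturated, so no flow can exceed 20.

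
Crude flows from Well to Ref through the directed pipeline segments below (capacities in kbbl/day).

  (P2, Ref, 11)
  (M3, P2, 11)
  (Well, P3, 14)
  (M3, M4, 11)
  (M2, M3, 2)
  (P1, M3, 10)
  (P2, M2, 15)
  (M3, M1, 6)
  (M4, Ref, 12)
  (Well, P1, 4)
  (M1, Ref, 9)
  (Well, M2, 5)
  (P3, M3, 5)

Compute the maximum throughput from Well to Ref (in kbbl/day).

Augment Well→P3→M3→M1→Ref: bottleneck 5, flow now 5.
Augment Well→M2→M3→M1→Ref: bottleneck 1, flow now 6.
Augment Well→M2→M3→M4→Ref: bottleneck 1, flow now 7.
Augment Well→P1→M3→M4→Ref: bottleneck 4, flow now 11.
No augmenting path remains; maximum flow = 11.
In the residual graph, reachable from Well: {Well, P3, M2}.
Min-cut edges: Well→P1 (4), P3→M3 (5), M2→M3 (2); capacity 4 + 5 + 2 = 11.
This cut is saturated, so no flow can exceed 11.

11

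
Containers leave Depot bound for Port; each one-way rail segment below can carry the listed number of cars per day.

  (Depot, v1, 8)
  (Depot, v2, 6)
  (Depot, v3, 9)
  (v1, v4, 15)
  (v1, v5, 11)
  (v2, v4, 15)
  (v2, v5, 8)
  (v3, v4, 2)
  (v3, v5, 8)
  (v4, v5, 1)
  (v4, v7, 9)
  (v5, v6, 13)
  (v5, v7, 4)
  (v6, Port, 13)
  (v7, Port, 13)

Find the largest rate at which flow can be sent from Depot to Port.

23

Augment Depot→v1→v4→v7→Port: bottleneck 8, flow now 8.
Augment Depot→v2→v4→v7→Port: bottleneck 1, flow now 9.
Augment Depot→v2→v5→v6→Port: bottleneck 5, flow now 14.
Augment Depot→v3→v5→v6→Port: bottleneck 8, flow now 22.
Augment Depot→v3→v4→v5→v7→Port: bottleneck 1, flow now 23.
No augmenting path remains; maximum flow = 23.
In the residual graph, reachable from Depot: {Depot}.
Min-cut edges: Depot→v1 (8), Depot→v2 (6), Depot→v3 (9); capacity 8 + 6 + 9 = 23.
This cut is saturated, so no flow can exceed 23.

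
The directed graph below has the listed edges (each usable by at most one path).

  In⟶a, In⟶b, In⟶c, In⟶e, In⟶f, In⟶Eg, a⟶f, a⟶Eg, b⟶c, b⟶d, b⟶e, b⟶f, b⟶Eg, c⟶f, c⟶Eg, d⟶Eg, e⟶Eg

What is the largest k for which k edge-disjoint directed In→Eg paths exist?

5

Assign every edge capacity 1; by Menger, the answer equals the max flow.
Path In→Eg (+1); total 1.
Path In→a→Eg (+1); total 2.
Path In→b→Eg (+1); total 3.
Path In→c→Eg (+1); total 4.
Path In→e→Eg (+1); total 5.
No residual In→Eg path; max flow = 5.
Certifying cut of size 5: {In→Eg, In→a, In→b, In→c, In→e}.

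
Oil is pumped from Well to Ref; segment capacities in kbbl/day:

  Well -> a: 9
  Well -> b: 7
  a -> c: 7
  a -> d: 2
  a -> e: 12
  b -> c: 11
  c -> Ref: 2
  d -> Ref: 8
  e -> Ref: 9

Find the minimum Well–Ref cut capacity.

Augment Well→a→c→Ref: bottleneck 2, flow now 2.
Augment Well→a→d→Ref: bottleneck 2, flow now 4.
Augment Well→a→e→Ref: bottleneck 5, flow now 9.
Augment Well→b→c→a→e→Ref: bottleneck 2, flow now 11. (uses reverse residual edge)
No augmenting path remains; maximum flow = 11.
By max-flow min-cut, the minimum cut capacity equals the max flow.
In the residual graph, reachable from Well: {Well, b, c}.
Min-cut edges: Well→a (9), c→Ref (2); capacity 9 + 2 = 11.

11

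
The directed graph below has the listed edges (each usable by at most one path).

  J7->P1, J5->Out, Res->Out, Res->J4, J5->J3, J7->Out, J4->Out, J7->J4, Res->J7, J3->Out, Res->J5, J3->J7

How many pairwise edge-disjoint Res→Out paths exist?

4

Assign every edge capacity 1; by Menger, the answer equals the max flow.
Path Res→Out (+1); total 1.
Path Res→J7→Out (+1); total 2.
Path Res→J5→Out (+1); total 3.
Path Res→J4→Out (+1); total 4.
No residual Res→Out path; max flow = 4.
Certifying cut of size 4: {Res→J4, Res→J5, Res→J7, Res→Out}.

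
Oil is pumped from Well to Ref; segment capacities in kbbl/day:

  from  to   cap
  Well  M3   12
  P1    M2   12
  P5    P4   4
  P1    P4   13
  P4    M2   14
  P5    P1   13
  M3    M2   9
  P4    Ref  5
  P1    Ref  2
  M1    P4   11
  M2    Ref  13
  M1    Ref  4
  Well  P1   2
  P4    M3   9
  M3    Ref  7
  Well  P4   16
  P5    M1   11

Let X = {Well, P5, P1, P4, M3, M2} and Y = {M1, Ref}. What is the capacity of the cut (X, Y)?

38

Edges leaving {Well, P5, P1, P4, M3, M2}: P5→M1 (11), P1→Ref (2), P4→Ref (5), M3→Ref (7), M2→Ref (13).
Cut capacity = 11 + 2 + 5 + 7 + 13 = 38.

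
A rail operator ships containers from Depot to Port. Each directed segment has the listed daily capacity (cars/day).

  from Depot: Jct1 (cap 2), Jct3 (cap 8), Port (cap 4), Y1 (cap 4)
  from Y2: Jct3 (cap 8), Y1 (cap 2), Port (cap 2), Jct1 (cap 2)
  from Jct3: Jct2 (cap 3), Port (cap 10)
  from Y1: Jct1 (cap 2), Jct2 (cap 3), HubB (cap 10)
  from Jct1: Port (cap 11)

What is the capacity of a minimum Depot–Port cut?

Augment Depot→Port: bottleneck 4, flow now 4.
Augment Depot→Jct3→Port: bottleneck 8, flow now 12.
Augment Depot→Jct1→Port: bottleneck 2, flow now 14.
Augment Depot→Y1→Jct1→Port: bottleneck 2, flow now 16.
No augmenting path remains; maximum flow = 16.
By max-flow min-cut, the minimum cut capacity equals the max flow.
In the residual graph, reachable from Depot: {Depot, Y1, HubB, Jct2}.
Min-cut edges: Depot→Jct3 (8), Depot→Jct1 (2), Depot→Port (4), Y1→Jct1 (2); capacity 8 + 2 + 4 + 2 = 16.

16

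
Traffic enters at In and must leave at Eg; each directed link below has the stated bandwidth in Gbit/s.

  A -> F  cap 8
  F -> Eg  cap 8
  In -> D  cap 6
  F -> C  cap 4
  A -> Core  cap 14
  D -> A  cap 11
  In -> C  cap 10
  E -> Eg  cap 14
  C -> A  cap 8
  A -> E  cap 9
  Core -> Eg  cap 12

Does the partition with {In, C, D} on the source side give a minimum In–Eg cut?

Given cut capacity: 8 + 11 = 19.
Augment In→C→A→E→Eg: bottleneck 8, flow now 8.
Augment In→D→A→E→Eg: bottleneck 1, flow now 9.
Augment In→D→A→F→Eg: bottleneck 5, flow now 14.
No augmenting path remains; maximum flow = 14.
In the residual graph, reachable from In: {In, C}.
Min-cut edges: In→D (6), C→A (8); capacity 6 + 8 = 14.
Cut capacity 19 exceeds the max flow 14, so it is not minimum.

No — its capacity is 19, but the minimum cut has capacity 14.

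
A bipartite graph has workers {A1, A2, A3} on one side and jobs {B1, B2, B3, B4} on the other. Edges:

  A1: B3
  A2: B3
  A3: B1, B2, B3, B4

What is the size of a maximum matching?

Unit-capacity flow: source→left, listed edges, right→sink; max matching = max flow.
Augmenting path A1→B3 (+1); matched 1.
Augmenting path A3→B1 (+1); matched 2.
No augmenting path remains; maximum matching = 2.
König certificate: {A3, B3} is a vertex cover of size 2 (every listed pair touches it), so no matching can be larger.

2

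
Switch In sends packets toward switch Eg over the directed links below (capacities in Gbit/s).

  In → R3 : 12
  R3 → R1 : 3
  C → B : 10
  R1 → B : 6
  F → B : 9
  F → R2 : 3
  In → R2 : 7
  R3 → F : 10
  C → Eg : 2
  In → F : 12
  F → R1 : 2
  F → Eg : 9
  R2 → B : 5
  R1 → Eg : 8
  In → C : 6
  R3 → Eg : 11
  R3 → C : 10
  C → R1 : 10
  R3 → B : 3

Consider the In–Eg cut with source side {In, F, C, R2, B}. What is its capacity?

Edges leaving {In, F, C, R2, B}: In→R3 (12), F→R1 (2), F→Eg (9), C→R1 (10), C→Eg (2).
Cut capacity = 12 + 2 + 9 + 10 + 2 = 35.

35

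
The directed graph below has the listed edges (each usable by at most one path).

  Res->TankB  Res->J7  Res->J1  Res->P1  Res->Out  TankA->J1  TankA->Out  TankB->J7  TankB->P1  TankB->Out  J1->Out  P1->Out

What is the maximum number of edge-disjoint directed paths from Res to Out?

4

Assign every edge capacity 1; by Menger, the answer equals the max flow.
Path Res→Out (+1); total 1.
Path Res→TankB→Out (+1); total 2.
Path Res→J1→Out (+1); total 3.
Path Res→P1→Out (+1); total 4.
No residual Res→Out path; max flow = 4.
Certifying cut of size 4: {Res→J1, Res→Out, Res→P1, Res→TankB}.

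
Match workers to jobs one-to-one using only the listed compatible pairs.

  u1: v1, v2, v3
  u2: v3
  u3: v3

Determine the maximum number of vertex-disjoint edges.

Unit-capacity flow: source→left, listed edges, right→sink; max matching = max flow.
Augmenting path u1→v1 (+1); matched 1.
Augmenting path u2→v3 (+1); matched 2.
No augmenting path remains; maximum matching = 2.
König certificate: {u1, v3} is a vertex cover of size 2 (every listed pair touches it), so no matching can be larger.

2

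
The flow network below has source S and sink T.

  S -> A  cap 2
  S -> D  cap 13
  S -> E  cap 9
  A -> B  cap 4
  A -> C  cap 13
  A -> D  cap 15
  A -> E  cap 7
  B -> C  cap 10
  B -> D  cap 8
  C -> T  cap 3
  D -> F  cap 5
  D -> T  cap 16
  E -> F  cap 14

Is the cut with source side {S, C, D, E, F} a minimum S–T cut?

Given cut capacity: 2 + 3 + 16 = 21.
Augment S→D→T: bottleneck 13, flow now 13.
Augment S→A→C→T: bottleneck 2, flow now 15.
No augmenting path remains; maximum flow = 15.
In the residual graph, reachable from S: {S, E, F}.
Min-cut edges: S→A (2), S→D (13); capacity 2 + 13 = 15.
Cut capacity 21 exceeds the max flow 15, so it is not minimum.

No — its capacity is 21, but the minimum cut has capacity 15.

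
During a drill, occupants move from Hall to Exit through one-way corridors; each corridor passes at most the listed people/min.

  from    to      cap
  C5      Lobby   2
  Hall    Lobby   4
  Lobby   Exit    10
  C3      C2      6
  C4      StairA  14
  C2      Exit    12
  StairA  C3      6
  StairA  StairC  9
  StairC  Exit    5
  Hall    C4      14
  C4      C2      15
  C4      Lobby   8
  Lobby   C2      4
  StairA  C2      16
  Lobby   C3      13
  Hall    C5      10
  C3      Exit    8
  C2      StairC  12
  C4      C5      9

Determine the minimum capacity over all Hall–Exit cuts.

20

Augment Hall→Lobby→Exit: bottleneck 4, flow now 4.
Augment Hall→C4→Lobby→Exit: bottleneck 6, flow now 10.
Augment Hall→C4→C2→Exit: bottleneck 8, flow now 18.
Augment Hall→C5→Lobby→C3→Exit: bottleneck 2, flow now 20.
No augmenting path remains; maximum flow = 20.
By max-flow min-cut, the minimum cut capacity equals the max flow.
In the residual graph, reachable from Hall: {Hall, C5}.
Min-cut edges: Hall→C4 (14), Hall→Lobby (4), C5→Lobby (2); capacity 14 + 4 + 2 = 20.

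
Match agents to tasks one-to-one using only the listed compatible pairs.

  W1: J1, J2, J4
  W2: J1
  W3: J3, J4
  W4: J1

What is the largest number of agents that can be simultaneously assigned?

Unit-capacity flow: source→left, listed edges, right→sink; max matching = max flow.
Augmenting path W1→J1 (+1); matched 1.
Augmenting path W3→J3 (+1); matched 2.
Augmenting path W2→J1→W1→J2 (+1); matched 3.
No augmenting path remains; maximum matching = 3.
König certificate: {W1, W3, J1} is a vertex cover of size 3 (every listed pair touches it), so no matching can be larger.

3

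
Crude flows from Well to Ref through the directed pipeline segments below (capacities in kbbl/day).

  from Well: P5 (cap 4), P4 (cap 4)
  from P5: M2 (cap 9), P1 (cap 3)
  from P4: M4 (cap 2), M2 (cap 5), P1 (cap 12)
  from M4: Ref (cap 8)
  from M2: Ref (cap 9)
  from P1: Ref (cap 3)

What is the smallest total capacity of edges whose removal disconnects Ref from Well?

8

Augment Well→P5→M2→Ref: bottleneck 4, flow now 4.
Augment Well→P4→M4→Ref: bottleneck 2, flow now 6.
Augment Well→P4→M2→Ref: bottleneck 2, flow now 8.
No augmenting path remains; maximum flow = 8.
By max-flow min-cut, the minimum cut capacity equals the max flow.
In the residual graph, reachable from Well: {Well}.
Min-cut edges: Well→P5 (4), Well→P4 (4); capacity 4 + 4 = 8.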